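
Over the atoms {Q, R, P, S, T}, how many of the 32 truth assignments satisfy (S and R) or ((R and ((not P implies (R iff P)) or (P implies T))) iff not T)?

Initial set: {((S and R) or ((R and ((not P implies (R iff P)) or (P implies T))) iff not T))}.
((S and R) or ((R and ((not P implies (R iff P)) or (P implies T))) iff not T)): β-rule — branch into (S and R)  //  ((R and ((not P implies (R iff P)) or (P implies T))) iff not T).
  branch 1 (add (S and R)):
    (S and R): α-rule — add S, R.
    ○ open, literals {R=true, S=true}.
  branch 2 (add ((R and ((not P implies (R iff P)) or (P implies T))) iff not T)):
    ((R and ((not P implies (R iff P)) or (P implies T))) iff not T): β-rule — branch into (R and ((not P implies (R iff P)) or (P implies T))), not T  //  not (R and ((not P implies (R iff P)) or (P implies T))), not not T.
      branch 2.1 (add (R and ((not P implies (R iff P)) or (P implies T))), not T):
        (R and ((not P implies (R iff P)) or (P implies T))): α-rule — add R, ((not P implies (R iff P)) or (P implies T)).
        ((not P implies (R iff P)) or (P implies T)): β-rule — branch into (not P implies (R iff P))  //  (P implies T).
          branch 2.1.1 (add (not P implies (R iff P))):
            (not P implies (R iff P)): β-rule — branch into not not P  //  (R iff P).
              branch 2.1.1.1 (add not not P):
                ○ open, literals {P=true, R=true, T=false}.
              branch 2.1.1.2 (add (R iff P)):
                (R iff P): β-rule — branch into R, P  //  not R, not P.
                  branch 2.1.1.2.1 (add R, P):
                    ○ open, literals {P=true, R=true, T=false}.
                  branch 2.1.1.2.2 (add not R, not P):
                    × closes — contains both R and not R.
          branch 2.1.2 (add (P implies T)):
            (P implies T): β-rule — branch into not P  //  T.
              branch 2.1.2.1 (add not P):
                ○ open, literals {P=false, R=true, T=false}.
              branch 2.1.2.2 (add T):
                × closes — contains both T and not T.
      branch 2.2 (add not (R and ((not P implies (R iff P)) or (P implies T))), not not T):
        not (R and ((not P implies (R iff P)) or (P implies T))): β-rule — branch into not R  //  not ((not P implies (R iff P)) or (P implies T)).
          branch 2.2.1 (add not R):
            ○ open, literals {R=false, T=true}.
          branch 2.2.2 (add not ((not P implies (R iff P)) or (P implies T))):
            not ((not P implies (R iff P)) or (P implies T)): α-rule — add not (not P implies (R iff P)), not (P implies T).
            not (not P implies (R iff P)): α-rule — add not P, not (R iff P).
            not (P implies T): α-rule — add P, not T.
            × closes — contains both P and not P.
3 branches closed, 5 open.
Each open branch fixes some atoms; the unmentioned ones are free. Counting distinct full assignments: branch {R=true, S=true} (Q, P, T) contributes 8 new; branch {P=true, R=true, T=false} (Q, S) contributes 2 new; branch {P=true, R=true, T=false} (Q, S) contributes 0 new; branch {P=false, R=true, T=false} (Q, S) contributes 2 new; branch {R=false, T=true} (Q, P, S) contributes 8 new. Total: 20.

20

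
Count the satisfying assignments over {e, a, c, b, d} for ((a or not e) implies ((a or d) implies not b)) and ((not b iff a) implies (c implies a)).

19

Initial set: {(((a or not e) implies ((a or d) implies not b)) and ((not b iff a) implies (c implies a)))}.
(((a or not e) implies ((a or d) implies not b)) and ((not b iff a) implies (c implies a))): α-rule — add ((a or not e) implies ((a or d) implies not b)), ((not b iff a) implies (c implies a)).
((a or not e) implies ((a or d) implies not b)): β-rule — branch into not (a or not e)  //  ((a or d) implies not b).
  branch 1 (add not (a or not e)):
    not (a or not e): α-rule — add not a, not not e.
    ((not b iff a) implies (c implies a)): β-rule — branch into not (not b iff a)  //  (c implies a).
      branch 1.1 (add not (not b iff a)):
        not (not b iff a): β-rule — branch into not b, not a  //  not not b, a.
          branch 1.1.1 (add not b, not a):
            ○ open, literals {a=F, b=F, e=T}.
          branch 1.1.2 (add not not b, a):
            × closes — contains both a and not a.
      branch 1.2 (add (c implies a)):
        (c implies a): β-rule — branch into not c  //  a.
          branch 1.2.1 (add not c):
            ○ open, literals {a=F, c=F, e=T}.
          branch 1.2.2 (add a):
            × closes — contains both a and not a.
  branch 2 (add ((a or d) implies not b)):
    ((not b iff a) implies (c implies a)): β-rule — branch into not (not b iff a)  //  (c implies a).
      branch 2.1 (add not (not b iff a)):
        ((a or d) implies not b): β-rule — branch into not (a or d)  //  not b.
          branch 2.1.1 (add not (a or d)):
            not (a or d): α-rule — add not a, not d.
            not (not b iff a): β-rule — branch into not b, not a  //  not not b, a.
              branch 2.1.1.1 (add not b, not a):
                ○ open, literals {a=F, b=F, d=F}.
              branch 2.1.1.2 (add not not b, a):
                × closes — contains both a and not a.
          branch 2.1.2 (add not b):
            not (not b iff a): β-rule — branch into not b, not a  //  not not b, a.
              branch 2.1.2.1 (add not b, not a):
                ○ open, literals {a=F, b=F}.
              branch 2.1.2.2 (add not not b, a):
                × closes — contains both b and not b.
      branch 2.2 (add (c implies a)):
        ((a or d) implies not b): β-rule — branch into not (a or d)  //  not b.
          branch 2.2.1 (add not (a or d)):
            not (a or d): α-rule — add not a, not d.
            (c implies a): β-rule — branch into not c  //  a.
              branch 2.2.1.1 (add not c):
                ○ open, literals {a=F, c=F, d=F}.
              branch 2.2.1.2 (add a):
                × closes — contains both a and not a.
          branch 2.2.2 (add not b):
            (c implies a): β-rule — branch into not c  //  a.
              branch 2.2.2.1 (add not c):
                ○ open, literals {b=F, c=F}.
              branch 2.2.2.2 (add a):
                ○ open, literals {a=T, b=F}.
5 branches closed, 7 open.
Each open branch fixes some atoms; the unmentioned ones are free. Counting distinct full assignments: branch {a=F, b=F, e=T} (c, d) contributes 4 new; branch {a=F, c=F, e=T} (b, d) contributes 2 new; branch {a=F, b=F, d=F} (e, c) contributes 2 new; branch {a=F, b=F} (e, c, d) contributes 2 new; branch {a=F, c=F, d=F} (e, b) contributes 1 new; branch {b=F, c=F} (e, a, d) contributes 4 new; branch {a=T, b=F} (e, c, d) contributes 4 new. Total: 19.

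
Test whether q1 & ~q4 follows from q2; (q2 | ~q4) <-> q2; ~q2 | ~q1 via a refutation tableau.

No

Initial set: {q2; ((q2 | ~q4) <-> q2); (~q2 | ~q1); ~(q1 & ~q4)}.
((q2 | ~q4) <-> q2): β-rule — branch into (q2 | ~q4), q2  //  ~(q2 | ~q4), ~q2.
  branch 1 (add (q2 | ~q4), q2):
    (~q2 | ~q1): β-rule — branch into ~q2  //  ~q1.
      branch 1.1 (add ~q2):
        × closes — contains both q2 and ~q2.
      branch 1.2 (add ~q1):
        ~(q1 & ~q4): β-rule — branch into ~q1  //  ~~q4.
          branch 1.2.1 (add ~q1):
            (q2 | ~q4): β-rule — branch into q2  //  ~q4.
              branch 1.2.1.1 (add q2):
                ○ open, literals {q1=F, q2=T}.
              branch 1.2.1.2 (add ~q4):
                ○ open, literals {q1=F, q2=T, q4=F}.
          branch 1.2.2 (add ~~q4):
            (q2 | ~q4): β-rule — branch into q2  //  ~q4.
              branch 1.2.2.1 (add q2):
                ○ open, literals {q1=F, q2=T, q4=T}.
              branch 1.2.2.2 (add ~q4):
                × closes — contains both q4 and ~q4.
  branch 2 (add ~(q2 | ~q4), ~q2):
    × closes — contains both q2 and ~q2.
3 branches closed, 3 open.
An open branch gives a countermodel: q1=F, q2=T (unmentioned atoms arbitrary); the premises hold there but the conclusion fails.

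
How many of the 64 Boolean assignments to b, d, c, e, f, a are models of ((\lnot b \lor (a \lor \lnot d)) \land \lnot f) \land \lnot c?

14

Initial set: {T (((\lnot b \lor (a \lor \lnot d)) \land \lnot f) \land \lnot c)}.
T (((\lnot b \lor (a \lor \lnot d)) \land \lnot f) \land \lnot c): α-rule — add T ((\lnot b \lor (a \lor \lnot d)) \land \lnot f), T \lnot c.
T ((\lnot b \lor (a \lor \lnot d)) \land \lnot f): α-rule — add T (\lnot b \lor (a \lor \lnot d)), T \lnot f.
T (\lnot b \lor (a \lor \lnot d)): β-rule — branch into T \lnot b  //  T (a \lor \lnot d).
  branch 1 (add T \lnot b):
    ○ open, literals {b=false, c=false, f=false}.
  branch 2 (add T (a \lor \lnot d)):
    T (a \lor \lnot d): β-rule — branch into T a  //  T \lnot d.
      branch 2.1 (add T a):
        ○ open, literals {a=true, c=false, f=false}.
      branch 2.2 (add T \lnot d):
        ○ open, literals {c=false, d=false, f=false}.
0 branches closed, 3 open.
Each open branch fixes some atoms; the unmentioned ones are free. Counting distinct full assignments: branch {b=false, c=false, f=false} (d, e, a) contributes 8 new; branch {a=true, c=false, f=false} (b, d, e) contributes 4 new; branch {c=false, d=false, f=false} (b, e, a) contributes 2 new. Total: 14.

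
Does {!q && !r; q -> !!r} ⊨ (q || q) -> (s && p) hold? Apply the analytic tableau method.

Yes

Initial set: {(!q && !r); (q -> !!r); !((q || q) -> (s && p))}.
(!q && !r): α-rule — add !q, !r.
!((q || q) -> (s && p)): α-rule — add (q || q), !(s && p).
(q -> !!r): β-rule — branch into !q  //  !!r.
  branch 1 (add !q):
    (q || q): β-rule — branch into q  //  q.
      branch 1.1 (add q):
        × closes — contains both q and !q.
      branch 1.2 (add q):
        × closes — contains both q and !q.
  branch 2 (add !!r):
    !!r: drop double negation, giving r.
    × closes — contains both r and !r.
All 3 branches close.
Every branch closed, so the premises entail the conclusion.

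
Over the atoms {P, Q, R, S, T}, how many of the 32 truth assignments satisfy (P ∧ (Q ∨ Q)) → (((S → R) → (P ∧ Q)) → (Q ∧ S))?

Initial set: {((P ∧ (Q ∨ Q)) → (((S → R) → (P ∧ Q)) → (Q ∧ S)))}.
((P ∧ (Q ∨ Q)) → (((S → R) → (P ∧ Q)) → (Q ∧ S))): β-rule — branch into ¬(P ∧ (Q ∨ Q))  //  (((S → R) → (P ∧ Q)) → (Q ∧ S)).
  branch 1 (add ¬(P ∧ (Q ∨ Q))):
    ¬(P ∧ (Q ∨ Q)): β-rule — branch into ¬P  //  ¬(Q ∨ Q).
      branch 1.1 (add ¬P):
        ○ open, literals {P=false}.
      branch 1.2 (add ¬(Q ∨ Q)):
        ¬(Q ∨ Q): α-rule — add ¬Q, ¬Q.
        ○ open, literals {Q=false}.
  branch 2 (add (((S → R) → (P ∧ Q)) → (Q ∧ S))):
    (((S → R) → (P ∧ Q)) → (Q ∧ S)): β-rule — branch into ¬((S → R) → (P ∧ Q))  //  (Q ∧ S).
      branch 2.1 (add ¬((S → R) → (P ∧ Q))):
        ¬((S → R) → (P ∧ Q)): α-rule — add (S → R), ¬(P ∧ Q).
        (S → R): β-rule — branch into ¬S  //  R.
          branch 2.1.1 (add ¬S):
            ¬(P ∧ Q): β-rule — branch into ¬P  //  ¬Q.
              branch 2.1.1.1 (add ¬P):
                ○ open, literals {P=false, S=false}.
              branch 2.1.1.2 (add ¬Q):
                ○ open, literals {Q=false, S=false}.
          branch 2.1.2 (add R):
            ¬(P ∧ Q): β-rule — branch into ¬P  //  ¬Q.
              branch 2.1.2.1 (add ¬P):
                ○ open, literals {P=false, R=true}.
              branch 2.1.2.2 (add ¬Q):
                ○ open, literals {Q=false, R=true}.
      branch 2.2 (add (Q ∧ S)):
        (Q ∧ S): α-rule — add Q, S.
        ○ open, literals {Q=true, S=true}.
0 branches closed, 7 open.
Each open branch fixes some atoms; the unmentioned ones are free. Counting distinct full assignments: branch {P=false} (Q, R, S, T) contributes 16 new; branch {Q=false} (P, R, S, T) contributes 8 new; branch {P=false, S=false} (Q, R, T) contributes 0 new; branch {Q=false, S=false} (P, R, T) contributes 0 new; branch {P=false, R=true} (Q, S, T) contributes 0 new; branch {Q=false, R=true} (P, S, T) contributes 0 new; branch {Q=true, S=true} (P, R, T) contributes 4 new. Total: 28.

28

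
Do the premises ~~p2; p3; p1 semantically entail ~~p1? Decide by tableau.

Initial set: {~~p2; p3; p1; ~~~p1}.
~~p2: drop double negation, giving p2.
~~~p1: drop double negation, giving ~p1.
× closes — contains both p1 and ~p1.
All 1 branch closes.
Every branch closed, so the premises entail the conclusion.

Yes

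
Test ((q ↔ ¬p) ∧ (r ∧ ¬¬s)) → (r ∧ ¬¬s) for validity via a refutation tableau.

Assume the negation and expand:
Initial set: {¬(((q ↔ ¬p) ∧ (r ∧ ¬¬s)) → (r ∧ ¬¬s))}.
¬(((q ↔ ¬p) ∧ (r ∧ ¬¬s)) → (r ∧ ¬¬s)): α-rule — add ((q ↔ ¬p) ∧ (r ∧ ¬¬s)), ¬(r ∧ ¬¬s).
((q ↔ ¬p) ∧ (r ∧ ¬¬s)): α-rule — add (q ↔ ¬p), (r ∧ ¬¬s).
(r ∧ ¬¬s): α-rule — add r, ¬¬s.
¬¬s: drop double negation, giving s.
¬(r ∧ ¬¬s): β-rule — branch into ¬r  //  ¬¬¬s.
  branch 1 (add ¬r):
    × closes — contains both r and ¬r.
  branch 2 (add ¬¬¬s):
    ¬¬¬s: drop double negation, giving ¬s.
    × closes — contains both s and ¬s.
All 2 branches close.
Every branch closed, so the negation is unsatisfiable and the formula is valid.

Valid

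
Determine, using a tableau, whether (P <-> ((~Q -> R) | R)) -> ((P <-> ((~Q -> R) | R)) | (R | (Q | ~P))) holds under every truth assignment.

Assume the negation and expand:
Initial set: {F ((P <-> ((~Q -> R) | R)) -> ((P <-> ((~Q -> R) | R)) | (R | (Q | ~P))))}.
F ((P <-> ((~Q -> R) | R)) -> ((P <-> ((~Q -> R) | R)) | (R | (Q | ~P)))): α-rule — add T (P <-> ((~Q -> R) | R)), F ((P <-> ((~Q -> R) | R)) | (R | (Q | ~P))).
F ((P <-> ((~Q -> R) | R)) | (R | (Q | ~P))): α-rule — add F (P <-> ((~Q -> R) | R)), F (R | (Q | ~P)).
F (R | (Q | ~P)): α-rule — add F R, F (Q | ~P).
F (Q | ~P): α-rule — add F Q, F ~P.
T (P <-> ((~Q -> R) | R)): β-rule — branch into T P, T ((~Q -> R) | R)  //  F P, F ((~Q -> R) | R).
  branch 1 (add T P, T ((~Q -> R) | R)):
    F (P <-> ((~Q -> R) | R)): β-rule — branch into T P, F ((~Q -> R) | R)  //  F P, T ((~Q -> R) | R).
      branch 1.1 (add T P, F ((~Q -> R) | R)):
        F ((~Q -> R) | R): α-rule — add F (~Q -> R), F R.
        F (~Q -> R): α-rule — add T ~Q, F R.
        T ((~Q -> R) | R): β-rule — branch into T (~Q -> R)  //  T R.
          branch 1.1.1 (add T (~Q -> R)):
            T (~Q -> R): β-rule — branch into F ~Q  //  T R.
              branch 1.1.1.1 (add F ~Q):
                × closes — contains both Q and ~Q.
              branch 1.1.1.2 (add T R):
                × closes — contains both R and ~R.
          branch 1.1.2 (add T R):
            × closes — contains both R and ~R.
      branch 1.2 (add F P, T ((~Q -> R) | R)):
        × closes — contains both P and ~P.
  branch 2 (add F P, F ((~Q -> R) | R)):
    × closes — contains both P and ~P.
All 5 branches close.
Every branch closed, so the negation is unsatisfiable and the formula is valid.

Valid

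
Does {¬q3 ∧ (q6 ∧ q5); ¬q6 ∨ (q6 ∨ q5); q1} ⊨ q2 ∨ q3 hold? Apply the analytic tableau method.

No

Initial set: {(¬q3 ∧ (q6 ∧ q5)); (¬q6 ∨ (q6 ∨ q5)); q1; ¬(q2 ∨ q3)}.
(¬q3 ∧ (q6 ∧ q5)): α-rule — add ¬q3, (q6 ∧ q5).
¬(q2 ∨ q3): α-rule — add ¬q2, ¬q3.
(q6 ∧ q5): α-rule — add q6, q5.
(¬q6 ∨ (q6 ∨ q5)): β-rule — branch into ¬q6  //  (q6 ∨ q5).
  branch 1 (add ¬q6):
    × closes — contains both q6 and ¬q6.
  branch 2 (add (q6 ∨ q5)):
    (q6 ∨ q5): β-rule — branch into q6  //  q5.
      branch 2.1 (add q6):
        ○ open, literals {q1=true, q2=false, q3=false, q5=true, q6=true}.
      branch 2.2 (add q5):
        ○ open, literals {q1=true, q2=false, q3=false, q5=true, q6=true}.
1 branch closed, 2 open.
An open branch gives a countermodel: q1=true, q2=false, q3=false, q5=true, q6=true (unmentioned atoms arbitrary); the premises hold there but the conclusion fails.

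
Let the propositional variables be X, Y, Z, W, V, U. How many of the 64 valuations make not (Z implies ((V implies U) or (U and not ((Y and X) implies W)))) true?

8

Initial set: {not (Z implies ((V implies U) or (U and not ((Y and X) implies W))))}.
not (Z implies ((V implies U) or (U and not ((Y and X) implies W)))): α-rule — add Z, not ((V implies U) or (U and not ((Y and X) implies W))).
not ((V implies U) or (U and not ((Y and X) implies W))): α-rule — add not (V implies U), not (U and not ((Y and X) implies W)).
not (V implies U): α-rule — add V, not U.
not (U and not ((Y and X) implies W)): β-rule — branch into not U  //  not not ((Y and X) implies W).
  branch 1 (add not U):
    ○ open, literals {U=F, V=T, Z=T}.
  branch 2 (add not not ((Y and X) implies W)):
    not not ((Y and X) implies W): β-rule — branch into not (Y and X)  //  W.
      branch 2.1 (add not (Y and X)):
        not (Y and X): β-rule — branch into not Y  //  not X.
          branch 2.1.1 (add not Y):
            ○ open, literals {U=F, V=T, Y=F, Z=T}.
          branch 2.1.2 (add not X):
            ○ open, literals {U=F, V=T, X=F, Z=T}.
      branch 2.2 (add W):
        ○ open, literals {U=F, V=T, W=T, Z=T}.
0 branches closed, 4 open.
Each open branch fixes some atoms; the unmentioned ones are free. Counting distinct full assignments: branch {U=F, V=T, Z=T} (X, Y, W) contributes 8 new; branch {U=F, V=T, Y=F, Z=T} (X, W) contributes 0 new; branch {U=F, V=T, X=F, Z=T} (Y, W) contributes 0 new; branch {U=F, V=T, W=T, Z=T} (X, Y) contributes 0 new. Total: 8.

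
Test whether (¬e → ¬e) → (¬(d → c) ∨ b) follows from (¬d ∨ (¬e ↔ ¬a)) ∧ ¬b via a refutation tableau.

No

Initial set: {((¬d ∨ (¬e ↔ ¬a)) ∧ ¬b); ¬((¬e → ¬e) → (¬(d → c) ∨ b))}.
((¬d ∨ (¬e ↔ ¬a)) ∧ ¬b): α-rule — add (¬d ∨ (¬e ↔ ¬a)), ¬b.
¬((¬e → ¬e) → (¬(d → c) ∨ b)): α-rule — add (¬e → ¬e), ¬(¬(d → c) ∨ b).
¬(¬(d → c) ∨ b): α-rule — add ¬¬(d → c), ¬b.
(¬d ∨ (¬e ↔ ¬a)): β-rule — branch into ¬d  //  (¬e ↔ ¬a).
  branch 1 (add ¬d):
    (¬e → ¬e): β-rule — branch into ¬¬e  //  ¬e.
      branch 1.1 (add ¬¬e):
        ¬¬(d → c): β-rule — branch into ¬d  //  c.
          branch 1.1.1 (add ¬d):
            ○ open, literals {b=0, d=0, e=1}.
          branch 1.1.2 (add c):
            ○ open, literals {b=0, c=1, d=0, e=1}.
      branch 1.2 (add ¬e):
        ¬¬(d → c): β-rule — branch into ¬d  //  c.
          branch 1.2.1 (add ¬d):
            ○ open, literals {b=0, d=0, e=0}.
          branch 1.2.2 (add c):
            ○ open, literals {b=0, c=1, d=0, e=0}.
  branch 2 (add (¬e ↔ ¬a)):
    (¬e → ¬e): β-rule — branch into ¬¬e  //  ¬e.
      branch 2.1 (add ¬¬e):
        ¬¬(d → c): β-rule — branch into ¬d  //  c.
          branch 2.1.1 (add ¬d):
            (¬e ↔ ¬a): β-rule — branch into ¬e, ¬a  //  ¬¬e, ¬¬a.
              branch 2.1.1.1 (add ¬e, ¬a):
                × closes — contains both e and ¬e.
              branch 2.1.1.2 (add ¬¬e, ¬¬a):
                ○ open, literals {a=1, b=0, d=0, e=1}.
          branch 2.1.2 (add c):
            (¬e ↔ ¬a): β-rule — branch into ¬e, ¬a  //  ¬¬e, ¬¬a.
              branch 2.1.2.1 (add ¬e, ¬a):
                × closes — contains both e and ¬e.
              branch 2.1.2.2 (add ¬¬e, ¬¬a):
                ○ open, literals {a=1, b=0, c=1, e=1}.
      branch 2.2 (add ¬e):
        ¬¬(d → c): β-rule — branch into ¬d  //  c.
          branch 2.2.1 (add ¬d):
            (¬e ↔ ¬a): β-rule — branch into ¬e, ¬a  //  ¬¬e, ¬¬a.
              branch 2.2.1.1 (add ¬e, ¬a):
                ○ open, literals {a=0, b=0, d=0, e=0}.
              branch 2.2.1.2 (add ¬¬e, ¬¬a):
                × closes — contains both e and ¬e.
          branch 2.2.2 (add c):
            (¬e ↔ ¬a): β-rule — branch into ¬e, ¬a  //  ¬¬e, ¬¬a.
              branch 2.2.2.1 (add ¬e, ¬a):
                ○ open, literals {a=0, b=0, c=1, e=0}.
              branch 2.2.2.2 (add ¬¬e, ¬¬a):
                × closes — contains both e and ¬e.
4 branches closed, 8 open.
An open branch gives a countermodel: b=0, d=0, e=1 (unmentioned atoms arbitrary); the premises hold there but the conclusion fails.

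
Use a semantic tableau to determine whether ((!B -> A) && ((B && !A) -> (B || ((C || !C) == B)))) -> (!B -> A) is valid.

Assume the negation and expand:
Initial set: {!(((!B -> A) && ((B && !A) -> (B || ((C || !C) == B)))) -> (!B -> A))}.
!(((!B -> A) && ((B && !A) -> (B || ((C || !C) == B)))) -> (!B -> A)): α-rule — add ((!B -> A) && ((B && !A) -> (B || ((C || !C) == B)))), !(!B -> A).
((!B -> A) && ((B && !A) -> (B || ((C || !C) == B)))): α-rule — add (!B -> A), ((B && !A) -> (B || ((C || !C) == B))).
!(!B -> A): α-rule — add !B, !A.
(!B -> A): β-rule — branch into !!B  //  A.
  branch 1 (add !!B):
    × closes — contains both B and !B.
  branch 2 (add A):
    × closes — contains both A and !A.
All 2 branches close.
Every branch closed, so the negation is unsatisfiable and the formula is valid.

Valid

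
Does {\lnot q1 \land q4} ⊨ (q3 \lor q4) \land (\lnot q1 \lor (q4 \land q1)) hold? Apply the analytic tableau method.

Initial set: {(\lnot q1 \land q4); \lnot ((q3 \lor q4) \land (\lnot q1 \lor (q4 \land q1)))}.
(\lnot q1 \land q4): α-rule — add \lnot q1, q4.
\lnot ((q3 \lor q4) \land (\lnot q1 \lor (q4 \land q1))): β-rule — branch into \lnot (q3 \lor q4)  //  \lnot (\lnot q1 \lor (q4 \land q1)).
  branch 1 (add \lnot (q3 \lor q4)):
    \lnot (q3 \lor q4): α-rule — add \lnot q3, \lnot q4.
    × closes — contains both q4 and \lnot q4.
  branch 2 (add \lnot (\lnot q1 \lor (q4 \land q1))):
    \lnot (\lnot q1 \lor (q4 \land q1)): α-rule — add \lnot \lnot q1, \lnot (q4 \land q1).
    × closes — contains both q1 and \lnot q1.
All 2 branches close.
Every branch closed, so the premises entail the conclusion.

Yes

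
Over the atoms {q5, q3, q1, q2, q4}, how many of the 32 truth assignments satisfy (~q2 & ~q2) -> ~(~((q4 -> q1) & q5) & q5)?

Initial set: {((~q2 & ~q2) -> ~(~((q4 -> q1) & q5) & q5))}.
((~q2 & ~q2) -> ~(~((q4 -> q1) & q5) & q5)): β-rule — branch into ~(~q2 & ~q2)  //  ~(~((q4 -> q1) & q5) & q5).
  branch 1 (add ~(~q2 & ~q2)):
    ~(~q2 & ~q2): β-rule — branch into ~~q2  //  ~~q2.
      branch 1.1 (add ~~q2):
        ○ open, literals {q2=true}.
      branch 1.2 (add ~~q2):
        ○ open, literals {q2=true}.
  branch 2 (add ~(~((q4 -> q1) & q5) & q5)):
    ~(~((q4 -> q1) & q5) & q5): β-rule — branch into ~~((q4 -> q1) & q5)  //  ~q5.
      branch 2.1 (add ~~((q4 -> q1) & q5)):
        ~~((q4 -> q1) & q5): α-rule — add (q4 -> q1), q5.
        (q4 -> q1): β-rule — branch into ~q4  //  q1.
          branch 2.1.1 (add ~q4):
            ○ open, literals {q4=false, q5=true}.
          branch 2.1.2 (add q1):
            ○ open, literals {q1=true, q5=true}.
      branch 2.2 (add ~q5):
        ○ open, literals {q5=false}.
0 branches closed, 5 open.
Each open branch fixes some atoms; the unmentioned ones are free. Counting distinct full assignments: branch {q2=true} (q5, q3, q1, q4) contributes 16 new; branch {q2=true} (q5, q3, q1, q4) contributes 0 new; branch {q4=false, q5=true} (q3, q1, q2) contributes 4 new; branch {q1=true, q5=true} (q3, q2, q4) contributes 2 new; branch {q5=false} (q3, q1, q2, q4) contributes 8 new. Total: 30.

30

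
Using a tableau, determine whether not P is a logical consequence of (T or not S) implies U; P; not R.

No

Initial set: {((T or not S) implies U); P; not R; not not P}.
((T or not S) implies U): β-rule — branch into not (T or not S)  //  U.
  branch 1 (add not (T or not S)):
    not (T or not S): α-rule — add not T, not not S.
    ○ open, literals {P=T, R=F, S=T, T=F}.
  branch 2 (add U):
    ○ open, literals {P=T, R=F, U=T}.
0 branches closed, 2 open.
An open branch gives a countermodel: P=T, R=F, S=T, T=F (unmentioned atoms arbitrary); the premises hold there but the conclusion fails.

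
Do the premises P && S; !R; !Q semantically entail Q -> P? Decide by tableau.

Yes

Initial set: {(P && S); !R; !Q; !(Q -> P)}.
(P && S): α-rule — add P, S.
!(Q -> P): α-rule — add Q, !P.
× closes — contains both Q and !Q.
All 1 branch closes.
Every branch closed, so the premises entail the conclusion.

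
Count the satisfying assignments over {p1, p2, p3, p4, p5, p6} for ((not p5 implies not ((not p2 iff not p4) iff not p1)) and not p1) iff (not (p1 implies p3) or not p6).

Initial set: {T (((not p5 implies not ((not p2 iff not p4) iff not p1)) and not p1) iff (not (p1 implies p3) or not p6))}.
T (((not p5 implies not ((not p2 iff not p4) iff not p1)) and not p1) iff (not (p1 implies p3) or not p6)): β-rule — branch into T ((not p5 implies not ((not p2 iff not p4) iff not p1)) and not p1), T (not (p1 implies p3) or not p6)  //  F ((not p5 implies not ((not p2 iff not p4) iff not p1)) and not p1), F (not (p1 implies p3) or not p6).
  branch 1 (add T ((not p5 implies not ((not p2 iff not p4) iff not p1)) and not p1), T (not (p1 implies p3) or not p6)):
    T ((not p5 implies not ((not p2 iff not p4) iff not p1)) and not p1): α-rule — add T (not p5 implies not ((not p2 iff not p4) iff not p1)), T not p1.
    T (not (p1 implies p3) or not p6): β-rule — branch into T not (p1 implies p3)  //  T not p6.
      branch 1.1 (add T not (p1 implies p3)):
        T not (p1 implies p3): α-rule — add T p1, F p3.
        × closes — contains both p1 and not p1.
      branch 1.2 (add T not p6):
        T (not p5 implies not ((not p2 iff not p4) iff not p1)): β-rule — branch into F not p5  //  T not ((not p2 iff not p4) iff not p1).
          branch 1.2.1 (add F not p5):
            ○ open, literals {p1=false, p5=true, p6=false}.
          branch 1.2.2 (add T not ((not p2 iff not p4) iff not p1)):
            T not ((not p2 iff not p4) iff not p1): β-rule — branch into T (not p2 iff not p4), F not p1  //  F (not p2 iff not p4), T not p1.
              branch 1.2.2.1 (add T (not p2 iff not p4), F not p1):
                × closes — contains both p1 and not p1.
              branch 1.2.2.2 (add F (not p2 iff not p4), T not p1):
                F (not p2 iff not p4): β-rule — branch into T not p2, F not p4  //  F not p2, T not p4.
                  branch 1.2.2.2.1 (add T not p2, F not p4):
                    ○ open, literals {p1=false, p2=false, p4=true, p6=false}.
                  branch 1.2.2.2.2 (add F not p2, T not p4):
                    ○ open, literals {p1=false, p2=true, p4=false, p6=false}.
  branch 2 (add F ((not p5 implies not ((not p2 iff not p4) iff not p1)) and not p1), F (not (p1 implies p3) or not p6)):
    F (not (p1 implies p3) or not p6): α-rule — add F not (p1 implies p3), F not p6.
    F ((not p5 implies not ((not p2 iff not p4) iff not p1)) and not p1): β-rule — branch into F (not p5 implies not ((not p2 iff not p4) iff not p1))  //  F not p1.
      branch 2.1 (add F (not p5 implies not ((not p2 iff not p4) iff not p1))):
        F (not p5 implies not ((not p2 iff not p4) iff not p1)): α-rule — add T not p5, F not ((not p2 iff not p4) iff not p1).
        F not (p1 implies p3): β-rule — branch into F p1  //  T p3.
          branch 2.1.1 (add F p1):
            F not ((not p2 iff not p4) iff not p1): β-rule — branch into T (not p2 iff not p4), T not p1  //  F (not p2 iff not p4), F not p1.
              branch 2.1.1.1 (add T (not p2 iff not p4), T not p1):
                T (not p2 iff not p4): β-rule — branch into T not p2, T not p4  //  F not p2, F not p4.
                  branch 2.1.1.1.1 (add T not p2, T not p4):
                    ○ open, literals {p1=false, p2=false, p4=false, p5=false, p6=true}.
                  branch 2.1.1.1.2 (add F not p2, F not p4):
                    ○ open, literals {p1=false, p2=true, p4=true, p5=false, p6=true}.
              branch 2.1.1.2 (add F (not p2 iff not p4), F not p1):
                × closes — contains both p1 and not p1.
          branch 2.1.2 (add T p3):
            F not ((not p2 iff not p4) iff not p1): β-rule — branch into T (not p2 iff not p4), T not p1  //  F (not p2 iff not p4), F not p1.
              branch 2.1.2.1 (add T (not p2 iff not p4), T not p1):
                T (not p2 iff not p4): β-rule — branch into T not p2, T not p4  //  F not p2, F not p4.
                  branch 2.1.2.1.1 (add T not p2, T not p4):
                    ○ open, literals {p1=false, p2=false, p3=true, p4=false, p5=false, p6=true}.
                  branch 2.1.2.1.2 (add F not p2, F not p4):
                    ○ open, literals {p1=false, p2=true, p3=true, p4=true, p5=false, p6=true}.
              branch 2.1.2.2 (add F (not p2 iff not p4), F not p1):
                F (not p2 iff not p4): β-rule — branch into T not p2, F not p4  //  F not p2, T not p4.
                  branch 2.1.2.2.1 (add T not p2, F not p4):
                    ○ open, literals {p1=true, p2=false, p3=true, p4=true, p5=false, p6=true}.
                  branch 2.1.2.2.2 (add F not p2, T not p4):
                    ○ open, literals {p1=true, p2=true, p3=true, p4=false, p5=false, p6=true}.
      branch 2.2 (add F not p1):
        F not (p1 implies p3): β-rule — branch into F p1  //  T p3.
          branch 2.2.1 (add F p1):
            × closes — contains both p1 and not p1.
          branch 2.2.2 (add T p3):
            ○ open, literals {p1=true, p3=true, p6=true}.
4 branches closed, 10 open.
Each open branch fixes some atoms; the unmentioned ones are free. Counting distinct full assignments: branch {p1=false, p5=true, p6=false} (p2, p3, p4) contributes 8 new; branch {p1=false, p2=false, p4=true, p6=false} (p3, p5) contributes 2 new; branch {p1=false, p2=true, p4=false, p6=false} (p3, p5) contributes 2 new; branch {p1=false, p2=false, p4=false, p5=false, p6=true} (p3) contributes 2 new; branch {p1=false, p2=true, p4=true, p5=false, p6=true} (p3) contributes 2 new; branch {p1=false, p2=false, p3=true, p4=false, p5=false, p6=true} (none free) contributes 0 new; branch {p1=false, p2=true, p3=true, p4=true, p5=false, p6=true} (none free) contributes 0 new; branch {p1=true, p2=false, p3=true, p4=true, p5=false, p6=true} (none free) contributes 1 new; branch {p1=true, p2=true, p3=true, p4=false, p5=false, p6=true} (none free) contributes 1 new; branch {p1=true, p3=true, p6=true} (p2, p4, p5) contributes 6 new. Total: 24.

24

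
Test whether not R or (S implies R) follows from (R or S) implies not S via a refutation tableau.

Initial set: {T ((R or S) implies not S); F (not R or (S implies R))}.
F (not R or (S implies R)): α-rule — add F not R, F (S implies R).
F (S implies R): α-rule — add T S, F R.
× closes — contains both R and not R.
All 1 branch closes.
Every branch closed, so the premises entail the conclusion.

Yes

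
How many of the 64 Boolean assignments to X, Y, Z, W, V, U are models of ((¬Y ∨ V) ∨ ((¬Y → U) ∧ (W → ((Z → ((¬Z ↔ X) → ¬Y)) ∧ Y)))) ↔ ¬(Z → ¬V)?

18

Initial set: {(((¬Y ∨ V) ∨ ((¬Y → U) ∧ (W → ((Z → ((¬Z ↔ X) → ¬Y)) ∧ Y)))) ↔ ¬(Z → ¬V))}.
(((¬Y ∨ V) ∨ ((¬Y → U) ∧ (W → ((Z → ((¬Z ↔ X) → ¬Y)) ∧ Y)))) ↔ ¬(Z → ¬V)): β-rule — branch into ((¬Y ∨ V) ∨ ((¬Y → U) ∧ (W → ((Z → ((¬Z ↔ X) → ¬Y)) ∧ Y)))), ¬(Z → ¬V)  //  ¬((¬Y ∨ V) ∨ ((¬Y → U) ∧ (W → ((Z → ((¬Z ↔ X) → ¬Y)) ∧ Y)))), ¬¬(Z → ¬V).
  branch 1 (add ((¬Y ∨ V) ∨ ((¬Y → U) ∧ (W → ((Z → ((¬Z ↔ X) → ¬Y)) ∧ Y)))), ¬(Z → ¬V)):
    ¬(Z → ¬V): α-rule — add Z, ¬¬V.
    ((¬Y ∨ V) ∨ ((¬Y → U) ∧ (W → ((Z → ((¬Z ↔ X) → ¬Y)) ∧ Y)))): β-rule — branch into (¬Y ∨ V)  //  ((¬Y → U) ∧ (W → ((Z → ((¬Z ↔ X) → ¬Y)) ∧ Y))).
      branch 1.1 (add (¬Y ∨ V)):
        (¬Y ∨ V): β-rule — branch into ¬Y  //  V.
          branch 1.1.1 (add ¬Y):
            ○ open, literals {V=1, Y=0, Z=1}.
          branch 1.1.2 (add V):
            ○ open, literals {V=1, Z=1}.
      branch 1.2 (add ((¬Y → U) ∧ (W → ((Z → ((¬Z ↔ X) → ¬Y)) ∧ Y)))):
        ((¬Y → U) ∧ (W → ((Z → ((¬Z ↔ X) → ¬Y)) ∧ Y))): α-rule — add (¬Y → U), (W → ((Z → ((¬Z ↔ X) → ¬Y)) ∧ Y)).
        (¬Y → U): β-rule — branch into ¬¬Y  //  U.
          branch 1.2.1 (add ¬¬Y):
            (W → ((Z → ((¬Z ↔ X) → ¬Y)) ∧ Y)): β-rule — branch into ¬W  //  ((Z → ((¬Z ↔ X) → ¬Y)) ∧ Y).
              branch 1.2.1.1 (add ¬W):
                ○ open, literals {V=1, W=0, Y=1, Z=1}.
              branch 1.2.1.2 (add ((Z → ((¬Z ↔ X) → ¬Y)) ∧ Y)):
                ((Z → ((¬Z ↔ X) → ¬Y)) ∧ Y): α-rule — add (Z → ((¬Z ↔ X) → ¬Y)), Y.
                (Z → ((¬Z ↔ X) → ¬Y)): β-rule — branch into ¬Z  //  ((¬Z ↔ X) → ¬Y).
                  branch 1.2.1.2.1 (add ¬Z):
                    × closes — contains both Z and ¬Z.
                  branch 1.2.1.2.2 (add ((¬Z ↔ X) → ¬Y)):
                    ((¬Z ↔ X) → ¬Y): β-rule — branch into ¬(¬Z ↔ X)  //  ¬Y.
                      branch 1.2.1.2.2.1 (add ¬(¬Z ↔ X)):
                        ¬(¬Z ↔ X): β-rule — branch into ¬Z, ¬X  //  ¬¬Z, X.
                          branch 1.2.1.2.2.1.1 (add ¬Z, ¬X):
                            × closes — contains both Z and ¬Z.
                          branch 1.2.1.2.2.1.2 (add ¬¬Z, X):
                            ○ open, literals {V=1, X=1, Y=1, Z=1}.
                      branch 1.2.1.2.2.2 (add ¬Y):
                        × closes — contains both Y and ¬Y.
          branch 1.2.2 (add U):
            (W → ((Z → ((¬Z ↔ X) → ¬Y)) ∧ Y)): β-rule — branch into ¬W  //  ((Z → ((¬Z ↔ X) → ¬Y)) ∧ Y).
              branch 1.2.2.1 (add ¬W):
                ○ open, literals {U=1, V=1, W=0, Z=1}.
              branch 1.2.2.2 (add ((Z → ((¬Z ↔ X) → ¬Y)) ∧ Y)):
                ((Z → ((¬Z ↔ X) → ¬Y)) ∧ Y): α-rule — add (Z → ((¬Z ↔ X) → ¬Y)), Y.
                (Z → ((¬Z ↔ X) → ¬Y)): β-rule — branch into ¬Z  //  ((¬Z ↔ X) → ¬Y).
                  branch 1.2.2.2.1 (add ¬Z):
                    × closes — contains both Z and ¬Z.
                  branch 1.2.2.2.2 (add ((¬Z ↔ X) → ¬Y)):
                    ((¬Z ↔ X) → ¬Y): β-rule — branch into ¬(¬Z ↔ X)  //  ¬Y.
                      branch 1.2.2.2.2.1 (add ¬(¬Z ↔ X)):
                        ¬(¬Z ↔ X): β-rule — branch into ¬Z, ¬X  //  ¬¬Z, X.
                          branch 1.2.2.2.2.1.1 (add ¬Z, ¬X):
                            × closes — contains both Z and ¬Z.
                          branch 1.2.2.2.2.1.2 (add ¬¬Z, X):
                            ○ open, literals {U=1, V=1, X=1, Y=1, Z=1}.
                      branch 1.2.2.2.2.2 (add ¬Y):
                        × closes — contains both Y and ¬Y.
  branch 2 (add ¬((¬Y ∨ V) ∨ ((¬Y → U) ∧ (W → ((Z → ((¬Z ↔ X) → ¬Y)) ∧ Y)))), ¬¬(Z → ¬V)):
    ¬((¬Y ∨ V) ∨ ((¬Y → U) ∧ (W → ((Z → ((¬Z ↔ X) → ¬Y)) ∧ Y)))): α-rule — add ¬(¬Y ∨ V), ¬((¬Y → U) ∧ (W → ((Z → ((¬Z ↔ X) → ¬Y)) ∧ Y))).
    ¬(¬Y ∨ V): α-rule — add ¬¬Y, ¬V.
    ¬¬(Z → ¬V): β-rule — branch into ¬Z  //  ¬V.
      branch 2.1 (add ¬Z):
        ¬((¬Y → U) ∧ (W → ((Z → ((¬Z ↔ X) → ¬Y)) ∧ Y))): β-rule — branch into ¬(¬Y → U)  //  ¬(W → ((Z → ((¬Z ↔ X) → ¬Y)) ∧ Y)).
          branch 2.1.1 (add ¬(¬Y → U)):
            ¬(¬Y → U): α-rule — add ¬Y, ¬U.
            × closes — contains both Y and ¬Y.
          branch 2.1.2 (add ¬(W → ((Z → ((¬Z ↔ X) → ¬Y)) ∧ Y))):
            ¬(W → ((Z → ((¬Z ↔ X) → ¬Y)) ∧ Y)): α-rule — add W, ¬((Z → ((¬Z ↔ X) → ¬Y)) ∧ Y).
            ¬((Z → ((¬Z ↔ X) → ¬Y)) ∧ Y): β-rule — branch into ¬(Z → ((¬Z ↔ X) → ¬Y))  //  ¬Y.
              branch 2.1.2.1 (add ¬(Z → ((¬Z ↔ X) → ¬Y))):
                ¬(Z → ((¬Z ↔ X) → ¬Y)): α-rule — add Z, ¬((¬Z ↔ X) → ¬Y).
                × closes — contains both Z and ¬Z.
              branch 2.1.2.2 (add ¬Y):
                × closes — contains both Y and ¬Y.
      branch 2.2 (add ¬V):
        ¬((¬Y → U) ∧ (W → ((Z → ((¬Z ↔ X) → ¬Y)) ∧ Y))): β-rule — branch into ¬(¬Y → U)  //  ¬(W → ((Z → ((¬Z ↔ X) → ¬Y)) ∧ Y)).
          branch 2.2.1 (add ¬(¬Y → U)):
            ¬(¬Y → U): α-rule — add ¬Y, ¬U.
            × closes — contains both Y and ¬Y.
          branch 2.2.2 (add ¬(W → ((Z → ((¬Z ↔ X) → ¬Y)) ∧ Y))):
            ¬(W → ((Z → ((¬Z ↔ X) → ¬Y)) ∧ Y)): α-rule — add W, ¬((Z → ((¬Z ↔ X) → ¬Y)) ∧ Y).
            ¬((Z → ((¬Z ↔ X) → ¬Y)) ∧ Y): β-rule — branch into ¬(Z → ((¬Z ↔ X) → ¬Y))  //  ¬Y.
              branch 2.2.2.1 (add ¬(Z → ((¬Z ↔ X) → ¬Y))):
                ¬(Z → ((¬Z ↔ X) → ¬Y)): α-rule — add Z, ¬((¬Z ↔ X) → ¬Y).
                ¬((¬Z ↔ X) → ¬Y): α-rule — add (¬Z ↔ X), ¬¬Y.
                (¬Z ↔ X): β-rule — branch into ¬Z, X  //  ¬¬Z, ¬X.
                  branch 2.2.2.1.1 (add ¬Z, X):
                    × closes — contains both Z and ¬Z.
                  branch 2.2.2.1.2 (add ¬¬Z, ¬X):
                    ○ open, literals {V=0, W=1, X=0, Y=1, Z=1}.
              branch 2.2.2.2 (add ¬Y):
                × closes — contains both Y and ¬Y.
12 branches closed, 7 open.
Each open branch fixes some atoms; the unmentioned ones are free. Counting distinct full assignments: branch {V=1, Y=0, Z=1} (X, W, U) contributes 8 new; branch {V=1, Z=1} (X, Y, W, U) contributes 8 new; branch {V=1, W=0, Y=1, Z=1} (X, U) contributes 0 new; branch {V=1, X=1, Y=1, Z=1} (W, U) contributes 0 new; branch {U=1, V=1, W=0, Z=1} (X, Y) contributes 0 new; branch {U=1, V=1, X=1, Y=1, Z=1} (W) contributes 0 new; branch {V=0, W=1, X=0, Y=1, Z=1} (U) contributes 2 new. Total: 18.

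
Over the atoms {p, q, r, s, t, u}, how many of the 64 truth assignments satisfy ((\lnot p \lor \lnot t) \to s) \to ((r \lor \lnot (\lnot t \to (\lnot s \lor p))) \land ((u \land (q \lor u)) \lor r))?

Initial set: {(((\lnot p \lor \lnot t) \to s) \to ((r \lor \lnot (\lnot t \to (\lnot s \lor p))) \land ((u \land (q \lor u)) \lor r)))}.
(((\lnot p \lor \lnot t) \to s) \to ((r \lor \lnot (\lnot t \to (\lnot s \lor p))) \land ((u \land (q \lor u)) \lor r))): β-rule — branch into \lnot ((\lnot p \lor \lnot t) \to s)  //  ((r \lor \lnot (\lnot t \to (\lnot s \lor p))) \land ((u \land (q \lor u)) \lor r)).
  branch 1 (add \lnot ((\lnot p \lor \lnot t) \to s)):
    \lnot ((\lnot p \lor \lnot t) \to s): α-rule — add (\lnot p \lor \lnot t), \lnot s.
    (\lnot p \lor \lnot t): β-rule — branch into \lnot p  //  \lnot t.
      branch 1.1 (add \lnot p):
        ○ open, literals {p=F, s=F}.
      branch 1.2 (add \lnot t):
        ○ open, literals {s=F, t=F}.
  branch 2 (add ((r \lor \lnot (\lnot t \to (\lnot s \lor p))) \land ((u \land (q \lor u)) \lor r))):
    ((r \lor \lnot (\lnot t \to (\lnot s \lor p))) \land ((u \land (q \lor u)) \lor r)): α-rule — add (r \lor \lnot (\lnot t \to (\lnot s \lor p))), ((u \land (q \lor u)) \lor r).
    (r \lor \lnot (\lnot t \to (\lnot s \lor p))): β-rule — branch into r  //  \lnot (\lnot t \to (\lnot s \lor p)).
      branch 2.1 (add r):
        ((u \land (q \lor u)) \lor r): β-rule — branch into (u \land (q \lor u))  //  r.
          branch 2.1.1 (add (u \land (q \lor u))):
            (u \land (q \lor u)): α-rule — add u, (q \lor u).
            (q \lor u): β-rule — branch into q  //  u.
              branch 2.1.1.1 (add q):
                ○ open, literals {q=T, r=T, u=T}.
              branch 2.1.1.2 (add u):
                ○ open, literals {r=T, u=T}.
          branch 2.1.2 (add r):
            ○ open, literals {r=T}.
      branch 2.2 (add \lnot (\lnot t \to (\lnot s \lor p))):
        \lnot (\lnot t \to (\lnot s \lor p)): α-rule — add \lnot t, \lnot (\lnot s \lor p).
        \lnot (\lnot s \lor p): α-rule — add \lnot \lnot s, \lnot p.
        ((u \land (q \lor u)) \lor r): β-rule — branch into (u \land (q \lor u))  //  r.
          branch 2.2.1 (add (u \land (q \lor u))):
            (u \land (q \lor u)): α-rule — add u, (q \lor u).
            (q \lor u): β-rule — branch into q  //  u.
              branch 2.2.1.1 (add q):
                ○ open, literals {p=F, q=T, s=T, t=F, u=T}.
              branch 2.2.1.2 (add u):
                ○ open, literals {p=F, s=T, t=F, u=T}.
          branch 2.2.2 (add r):
            ○ open, literals {p=F, r=T, s=T, t=F}.
0 branches closed, 8 open.
Each open branch fixes some atoms; the unmentioned ones are free. Counting distinct full assignments: branch {p=F, s=F} (q, r, t, u) contributes 16 new; branch {s=F, t=F} (p, q, r, u) contributes 8 new; branch {q=T, r=T, u=T} (p, s, t) contributes 5 new; branch {r=T, u=T} (p, q, s, t) contributes 5 new; branch {r=T} (p, q, s, t, u) contributes 10 new; branch {p=F, q=T, s=T, t=F, u=T} (r) contributes 1 new; branch {p=F, s=T, t=F, u=T} (q, r) contributes 1 new; branch {p=F, r=T, s=T, t=F} (q, u) contributes 0 new. Total: 46.

46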